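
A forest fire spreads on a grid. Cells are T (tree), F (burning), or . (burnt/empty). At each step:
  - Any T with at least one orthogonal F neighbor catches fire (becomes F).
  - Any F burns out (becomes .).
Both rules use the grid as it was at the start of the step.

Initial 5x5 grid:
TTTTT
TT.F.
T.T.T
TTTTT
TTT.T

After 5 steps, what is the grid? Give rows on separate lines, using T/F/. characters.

Step 1: 1 trees catch fire, 1 burn out
  TTTFT
  TT...
  T.T.T
  TTTTT
  TTT.T
Step 2: 2 trees catch fire, 1 burn out
  TTF.F
  TT...
  T.T.T
  TTTTT
  TTT.T
Step 3: 1 trees catch fire, 2 burn out
  TF...
  TT...
  T.T.T
  TTTTT
  TTT.T
Step 4: 2 trees catch fire, 1 burn out
  F....
  TF...
  T.T.T
  TTTTT
  TTT.T
Step 5: 1 trees catch fire, 2 burn out
  .....
  F....
  T.T.T
  TTTTT
  TTT.T

.....
F....
T.T.T
TTTTT
TTT.T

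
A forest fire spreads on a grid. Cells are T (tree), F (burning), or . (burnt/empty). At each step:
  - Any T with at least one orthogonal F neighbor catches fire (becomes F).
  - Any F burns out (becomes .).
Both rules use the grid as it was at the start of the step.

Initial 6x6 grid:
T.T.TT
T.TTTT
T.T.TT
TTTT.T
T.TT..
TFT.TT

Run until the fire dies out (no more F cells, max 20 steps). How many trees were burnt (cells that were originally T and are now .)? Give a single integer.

Answer: 23

Derivation:
Step 1: +2 fires, +1 burnt (F count now 2)
Step 2: +2 fires, +2 burnt (F count now 2)
Step 3: +3 fires, +2 burnt (F count now 3)
Step 4: +4 fires, +3 burnt (F count now 4)
Step 5: +2 fires, +4 burnt (F count now 2)
Step 6: +3 fires, +2 burnt (F count now 3)
Step 7: +1 fires, +3 burnt (F count now 1)
Step 8: +3 fires, +1 burnt (F count now 3)
Step 9: +2 fires, +3 burnt (F count now 2)
Step 10: +1 fires, +2 burnt (F count now 1)
Step 11: +0 fires, +1 burnt (F count now 0)
Fire out after step 11
Initially T: 25, now '.': 34
Total burnt (originally-T cells now '.'): 23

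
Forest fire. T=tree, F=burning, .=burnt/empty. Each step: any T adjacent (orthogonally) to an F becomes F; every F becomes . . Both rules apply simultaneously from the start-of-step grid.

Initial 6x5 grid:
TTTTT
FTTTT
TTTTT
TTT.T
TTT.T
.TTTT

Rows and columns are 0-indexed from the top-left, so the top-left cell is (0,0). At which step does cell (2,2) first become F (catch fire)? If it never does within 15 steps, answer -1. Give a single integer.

Step 1: cell (2,2)='T' (+3 fires, +1 burnt)
Step 2: cell (2,2)='T' (+4 fires, +3 burnt)
Step 3: cell (2,2)='F' (+5 fires, +4 burnt)
  -> target ignites at step 3
Step 4: cell (2,2)='.' (+5 fires, +5 burnt)
Step 5: cell (2,2)='.' (+4 fires, +5 burnt)
Step 6: cell (2,2)='.' (+2 fires, +4 burnt)
Step 7: cell (2,2)='.' (+2 fires, +2 burnt)
Step 8: cell (2,2)='.' (+1 fires, +2 burnt)
Step 9: cell (2,2)='.' (+0 fires, +1 burnt)
  fire out at step 9

3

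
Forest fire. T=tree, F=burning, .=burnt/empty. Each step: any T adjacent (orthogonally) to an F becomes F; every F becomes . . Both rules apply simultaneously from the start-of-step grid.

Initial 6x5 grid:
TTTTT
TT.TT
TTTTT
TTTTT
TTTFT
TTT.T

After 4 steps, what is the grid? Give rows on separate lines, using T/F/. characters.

Step 1: 3 trees catch fire, 1 burn out
  TTTTT
  TT.TT
  TTTTT
  TTTFT
  TTF.F
  TTT.T
Step 2: 6 trees catch fire, 3 burn out
  TTTTT
  TT.TT
  TTTFT
  TTF.F
  TF...
  TTF.F
Step 3: 6 trees catch fire, 6 burn out
  TTTTT
  TT.FT
  TTF.F
  TF...
  F....
  TF...
Step 4: 5 trees catch fire, 6 burn out
  TTTFT
  TT..F
  TF...
  F....
  .....
  F....

TTTFT
TT..F
TF...
F....
.....
F....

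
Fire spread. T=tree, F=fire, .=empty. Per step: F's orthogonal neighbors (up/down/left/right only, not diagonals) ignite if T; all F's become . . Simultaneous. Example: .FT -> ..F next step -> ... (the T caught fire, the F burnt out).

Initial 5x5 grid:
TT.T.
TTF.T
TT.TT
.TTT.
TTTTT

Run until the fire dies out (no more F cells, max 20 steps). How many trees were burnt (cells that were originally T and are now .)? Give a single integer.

Answer: 17

Derivation:
Step 1: +1 fires, +1 burnt (F count now 1)
Step 2: +3 fires, +1 burnt (F count now 3)
Step 3: +3 fires, +3 burnt (F count now 3)
Step 4: +2 fires, +3 burnt (F count now 2)
Step 5: +3 fires, +2 burnt (F count now 3)
Step 6: +2 fires, +3 burnt (F count now 2)
Step 7: +2 fires, +2 burnt (F count now 2)
Step 8: +1 fires, +2 burnt (F count now 1)
Step 9: +0 fires, +1 burnt (F count now 0)
Fire out after step 9
Initially T: 18, now '.': 24
Total burnt (originally-T cells now '.'): 17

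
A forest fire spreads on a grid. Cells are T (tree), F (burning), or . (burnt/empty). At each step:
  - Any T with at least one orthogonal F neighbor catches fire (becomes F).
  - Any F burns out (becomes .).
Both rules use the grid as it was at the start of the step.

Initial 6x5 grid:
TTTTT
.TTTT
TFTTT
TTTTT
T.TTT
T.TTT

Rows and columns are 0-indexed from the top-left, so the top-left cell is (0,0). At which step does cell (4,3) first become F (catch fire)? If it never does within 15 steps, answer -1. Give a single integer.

Step 1: cell (4,3)='T' (+4 fires, +1 burnt)
Step 2: cell (4,3)='T' (+5 fires, +4 burnt)
Step 3: cell (4,3)='T' (+7 fires, +5 burnt)
Step 4: cell (4,3)='F' (+6 fires, +7 burnt)
  -> target ignites at step 4
Step 5: cell (4,3)='.' (+3 fires, +6 burnt)
Step 6: cell (4,3)='.' (+1 fires, +3 burnt)
Step 7: cell (4,3)='.' (+0 fires, +1 burnt)
  fire out at step 7

4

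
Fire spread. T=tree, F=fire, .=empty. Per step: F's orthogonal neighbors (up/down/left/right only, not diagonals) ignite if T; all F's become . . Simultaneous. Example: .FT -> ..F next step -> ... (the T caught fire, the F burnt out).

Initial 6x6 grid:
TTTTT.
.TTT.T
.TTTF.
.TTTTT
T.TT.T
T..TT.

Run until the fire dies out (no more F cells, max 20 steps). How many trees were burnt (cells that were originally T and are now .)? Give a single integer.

Step 1: +2 fires, +1 burnt (F count now 2)
Step 2: +4 fires, +2 burnt (F count now 4)
Step 3: +6 fires, +4 burnt (F count now 6)
Step 4: +6 fires, +6 burnt (F count now 6)
Step 5: +2 fires, +6 burnt (F count now 2)
Step 6: +1 fires, +2 burnt (F count now 1)
Step 7: +0 fires, +1 burnt (F count now 0)
Fire out after step 7
Initially T: 24, now '.': 33
Total burnt (originally-T cells now '.'): 21

Answer: 21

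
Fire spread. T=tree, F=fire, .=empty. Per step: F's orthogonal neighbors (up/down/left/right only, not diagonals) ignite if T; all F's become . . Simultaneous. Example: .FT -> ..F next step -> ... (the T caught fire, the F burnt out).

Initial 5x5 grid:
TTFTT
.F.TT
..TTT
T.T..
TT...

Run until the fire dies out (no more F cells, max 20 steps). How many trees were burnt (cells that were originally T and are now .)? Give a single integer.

Answer: 10

Derivation:
Step 1: +2 fires, +2 burnt (F count now 2)
Step 2: +3 fires, +2 burnt (F count now 3)
Step 3: +2 fires, +3 burnt (F count now 2)
Step 4: +2 fires, +2 burnt (F count now 2)
Step 5: +1 fires, +2 burnt (F count now 1)
Step 6: +0 fires, +1 burnt (F count now 0)
Fire out after step 6
Initially T: 13, now '.': 22
Total burnt (originally-T cells now '.'): 10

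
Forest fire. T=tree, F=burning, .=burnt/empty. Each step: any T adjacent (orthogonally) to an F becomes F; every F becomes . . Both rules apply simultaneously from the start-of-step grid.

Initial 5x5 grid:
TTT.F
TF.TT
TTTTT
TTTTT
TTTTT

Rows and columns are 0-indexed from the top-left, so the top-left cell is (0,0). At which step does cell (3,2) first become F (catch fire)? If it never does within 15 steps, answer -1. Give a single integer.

Step 1: cell (3,2)='T' (+4 fires, +2 burnt)
Step 2: cell (3,2)='T' (+7 fires, +4 burnt)
Step 3: cell (3,2)='F' (+5 fires, +7 burnt)
  -> target ignites at step 3
Step 4: cell (3,2)='.' (+4 fires, +5 burnt)
Step 5: cell (3,2)='.' (+1 fires, +4 burnt)
Step 6: cell (3,2)='.' (+0 fires, +1 burnt)
  fire out at step 6

3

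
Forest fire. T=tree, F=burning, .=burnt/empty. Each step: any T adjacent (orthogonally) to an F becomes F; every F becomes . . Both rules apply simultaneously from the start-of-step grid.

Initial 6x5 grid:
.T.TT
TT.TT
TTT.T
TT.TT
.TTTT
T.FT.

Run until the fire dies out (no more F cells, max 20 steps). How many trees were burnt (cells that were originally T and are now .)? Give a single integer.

Answer: 20

Derivation:
Step 1: +2 fires, +1 burnt (F count now 2)
Step 2: +2 fires, +2 burnt (F count now 2)
Step 3: +3 fires, +2 burnt (F count now 3)
Step 4: +3 fires, +3 burnt (F count now 3)
Step 5: +4 fires, +3 burnt (F count now 4)
Step 6: +3 fires, +4 burnt (F count now 3)
Step 7: +2 fires, +3 burnt (F count now 2)
Step 8: +1 fires, +2 burnt (F count now 1)
Step 9: +0 fires, +1 burnt (F count now 0)
Fire out after step 9
Initially T: 21, now '.': 29
Total burnt (originally-T cells now '.'): 20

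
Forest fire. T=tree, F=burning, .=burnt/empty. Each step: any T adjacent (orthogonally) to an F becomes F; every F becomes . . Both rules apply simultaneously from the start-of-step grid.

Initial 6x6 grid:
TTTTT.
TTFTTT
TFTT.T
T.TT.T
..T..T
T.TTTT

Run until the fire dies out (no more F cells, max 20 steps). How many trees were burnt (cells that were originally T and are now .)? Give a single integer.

Answer: 24

Derivation:
Step 1: +5 fires, +2 burnt (F count now 5)
Step 2: +7 fires, +5 burnt (F count now 7)
Step 3: +5 fires, +7 burnt (F count now 5)
Step 4: +2 fires, +5 burnt (F count now 2)
Step 5: +2 fires, +2 burnt (F count now 2)
Step 6: +2 fires, +2 burnt (F count now 2)
Step 7: +1 fires, +2 burnt (F count now 1)
Step 8: +0 fires, +1 burnt (F count now 0)
Fire out after step 8
Initially T: 25, now '.': 35
Total burnt (originally-T cells now '.'): 24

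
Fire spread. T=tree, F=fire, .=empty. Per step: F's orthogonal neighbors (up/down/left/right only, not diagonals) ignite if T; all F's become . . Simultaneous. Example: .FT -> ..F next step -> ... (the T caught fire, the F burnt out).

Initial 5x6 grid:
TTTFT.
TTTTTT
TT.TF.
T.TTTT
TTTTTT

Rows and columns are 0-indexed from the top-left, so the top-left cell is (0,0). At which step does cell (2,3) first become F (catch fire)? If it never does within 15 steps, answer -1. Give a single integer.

Step 1: cell (2,3)='F' (+6 fires, +2 burnt)
  -> target ignites at step 1
Step 2: cell (2,3)='.' (+6 fires, +6 burnt)
Step 3: cell (2,3)='.' (+5 fires, +6 burnt)
Step 4: cell (2,3)='.' (+3 fires, +5 burnt)
Step 5: cell (2,3)='.' (+2 fires, +3 burnt)
Step 6: cell (2,3)='.' (+2 fires, +2 burnt)
Step 7: cell (2,3)='.' (+0 fires, +2 burnt)
  fire out at step 7

1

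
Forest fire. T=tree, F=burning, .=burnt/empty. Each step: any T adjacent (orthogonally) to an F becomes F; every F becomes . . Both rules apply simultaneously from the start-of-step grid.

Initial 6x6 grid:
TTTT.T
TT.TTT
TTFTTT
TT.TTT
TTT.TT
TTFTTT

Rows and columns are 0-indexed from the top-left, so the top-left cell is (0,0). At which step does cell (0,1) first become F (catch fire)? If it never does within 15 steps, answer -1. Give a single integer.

Step 1: cell (0,1)='T' (+5 fires, +2 burnt)
Step 2: cell (0,1)='T' (+9 fires, +5 burnt)
Step 3: cell (0,1)='F' (+10 fires, +9 burnt)
  -> target ignites at step 3
Step 4: cell (0,1)='.' (+5 fires, +10 burnt)
Step 5: cell (0,1)='.' (+1 fires, +5 burnt)
Step 6: cell (0,1)='.' (+0 fires, +1 burnt)
  fire out at step 6

3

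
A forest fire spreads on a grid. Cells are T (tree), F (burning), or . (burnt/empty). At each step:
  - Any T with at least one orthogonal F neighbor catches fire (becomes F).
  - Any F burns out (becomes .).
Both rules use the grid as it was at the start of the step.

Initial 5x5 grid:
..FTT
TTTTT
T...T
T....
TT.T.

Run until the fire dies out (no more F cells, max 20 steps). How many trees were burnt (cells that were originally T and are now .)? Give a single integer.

Answer: 12

Derivation:
Step 1: +2 fires, +1 burnt (F count now 2)
Step 2: +3 fires, +2 burnt (F count now 3)
Step 3: +2 fires, +3 burnt (F count now 2)
Step 4: +2 fires, +2 burnt (F count now 2)
Step 5: +1 fires, +2 burnt (F count now 1)
Step 6: +1 fires, +1 burnt (F count now 1)
Step 7: +1 fires, +1 burnt (F count now 1)
Step 8: +0 fires, +1 burnt (F count now 0)
Fire out after step 8
Initially T: 13, now '.': 24
Total burnt (originally-T cells now '.'): 12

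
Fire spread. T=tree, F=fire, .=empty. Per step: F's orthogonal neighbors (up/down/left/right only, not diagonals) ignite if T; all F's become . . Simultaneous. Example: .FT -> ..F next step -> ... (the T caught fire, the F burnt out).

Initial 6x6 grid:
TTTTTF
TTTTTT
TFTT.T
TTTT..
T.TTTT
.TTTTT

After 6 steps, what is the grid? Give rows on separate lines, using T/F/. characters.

Step 1: 6 trees catch fire, 2 burn out
  TTTTF.
  TFTTTF
  F.FT.T
  TFTT..
  T.TTTT
  .TTTTT
Step 2: 9 trees catch fire, 6 burn out
  TFTF..
  F.FTF.
  ...F.F
  F.FT..
  T.TTTT
  .TTTTT
Step 3: 6 trees catch fire, 9 burn out
  F.F...
  ...F..
  ......
  ...F..
  F.FTTT
  .TTTTT
Step 4: 2 trees catch fire, 6 burn out
  ......
  ......
  ......
  ......
  ...FTT
  .TFTTT
Step 5: 3 trees catch fire, 2 burn out
  ......
  ......
  ......
  ......
  ....FT
  .F.FTT
Step 6: 2 trees catch fire, 3 burn out
  ......
  ......
  ......
  ......
  .....F
  ....FT

......
......
......
......
.....F
....FT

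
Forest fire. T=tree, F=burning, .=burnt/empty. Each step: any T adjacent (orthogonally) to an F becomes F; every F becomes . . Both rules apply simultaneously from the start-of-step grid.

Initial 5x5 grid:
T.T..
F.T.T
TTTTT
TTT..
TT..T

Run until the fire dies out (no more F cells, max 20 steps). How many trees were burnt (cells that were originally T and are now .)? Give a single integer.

Step 1: +2 fires, +1 burnt (F count now 2)
Step 2: +2 fires, +2 burnt (F count now 2)
Step 3: +3 fires, +2 burnt (F count now 3)
Step 4: +4 fires, +3 burnt (F count now 4)
Step 5: +2 fires, +4 burnt (F count now 2)
Step 6: +1 fires, +2 burnt (F count now 1)
Step 7: +0 fires, +1 burnt (F count now 0)
Fire out after step 7
Initially T: 15, now '.': 24
Total burnt (originally-T cells now '.'): 14

Answer: 14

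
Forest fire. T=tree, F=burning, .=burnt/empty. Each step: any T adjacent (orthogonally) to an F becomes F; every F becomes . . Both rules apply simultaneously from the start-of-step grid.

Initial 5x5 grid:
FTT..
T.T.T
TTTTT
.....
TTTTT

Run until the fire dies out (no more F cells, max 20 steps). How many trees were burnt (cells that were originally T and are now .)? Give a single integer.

Answer: 10

Derivation:
Step 1: +2 fires, +1 burnt (F count now 2)
Step 2: +2 fires, +2 burnt (F count now 2)
Step 3: +2 fires, +2 burnt (F count now 2)
Step 4: +1 fires, +2 burnt (F count now 1)
Step 5: +1 fires, +1 burnt (F count now 1)
Step 6: +1 fires, +1 burnt (F count now 1)
Step 7: +1 fires, +1 burnt (F count now 1)
Step 8: +0 fires, +1 burnt (F count now 0)
Fire out after step 8
Initially T: 15, now '.': 20
Total burnt (originally-T cells now '.'): 10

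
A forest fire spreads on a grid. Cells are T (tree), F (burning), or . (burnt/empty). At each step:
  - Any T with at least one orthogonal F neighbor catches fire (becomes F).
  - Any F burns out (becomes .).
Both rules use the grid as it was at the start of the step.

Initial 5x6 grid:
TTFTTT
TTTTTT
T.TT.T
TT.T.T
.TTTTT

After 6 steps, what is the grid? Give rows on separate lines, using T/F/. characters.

Step 1: 3 trees catch fire, 1 burn out
  TF.FTT
  TTFTTT
  T.TT.T
  TT.T.T
  .TTTTT
Step 2: 5 trees catch fire, 3 burn out
  F...FT
  TF.FTT
  T.FT.T
  TT.T.T
  .TTTTT
Step 3: 4 trees catch fire, 5 burn out
  .....F
  F...FT
  T..F.T
  TT.T.T
  .TTTTT
Step 4: 3 trees catch fire, 4 burn out
  ......
  .....F
  F....T
  TT.F.T
  .TTTTT
Step 5: 3 trees catch fire, 3 burn out
  ......
  ......
  .....F
  FT...T
  .TTFTT
Step 6: 4 trees catch fire, 3 burn out
  ......
  ......
  ......
  .F...F
  .TF.FT

......
......
......
.F...F
.TF.FT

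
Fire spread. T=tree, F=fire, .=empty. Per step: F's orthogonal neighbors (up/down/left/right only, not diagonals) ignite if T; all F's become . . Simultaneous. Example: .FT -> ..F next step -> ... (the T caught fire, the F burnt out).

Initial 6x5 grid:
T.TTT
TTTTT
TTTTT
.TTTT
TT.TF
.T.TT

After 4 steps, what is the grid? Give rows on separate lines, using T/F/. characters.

Step 1: 3 trees catch fire, 1 burn out
  T.TTT
  TTTTT
  TTTTT
  .TTTF
  TT.F.
  .T.TF
Step 2: 3 trees catch fire, 3 burn out
  T.TTT
  TTTTT
  TTTTF
  .TTF.
  TT...
  .T.F.
Step 3: 3 trees catch fire, 3 burn out
  T.TTT
  TTTTF
  TTTF.
  .TF..
  TT...
  .T...
Step 4: 4 trees catch fire, 3 burn out
  T.TTF
  TTTF.
  TTF..
  .F...
  TT...
  .T...

T.TTF
TTTF.
TTF..
.F...
TT...
.T...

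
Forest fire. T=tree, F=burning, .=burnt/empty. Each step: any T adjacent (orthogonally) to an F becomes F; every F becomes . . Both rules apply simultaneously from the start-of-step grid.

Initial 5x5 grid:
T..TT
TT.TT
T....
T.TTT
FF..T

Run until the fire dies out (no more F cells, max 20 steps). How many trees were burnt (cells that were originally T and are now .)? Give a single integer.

Step 1: +1 fires, +2 burnt (F count now 1)
Step 2: +1 fires, +1 burnt (F count now 1)
Step 3: +1 fires, +1 burnt (F count now 1)
Step 4: +2 fires, +1 burnt (F count now 2)
Step 5: +0 fires, +2 burnt (F count now 0)
Fire out after step 5
Initially T: 13, now '.': 17
Total burnt (originally-T cells now '.'): 5

Answer: 5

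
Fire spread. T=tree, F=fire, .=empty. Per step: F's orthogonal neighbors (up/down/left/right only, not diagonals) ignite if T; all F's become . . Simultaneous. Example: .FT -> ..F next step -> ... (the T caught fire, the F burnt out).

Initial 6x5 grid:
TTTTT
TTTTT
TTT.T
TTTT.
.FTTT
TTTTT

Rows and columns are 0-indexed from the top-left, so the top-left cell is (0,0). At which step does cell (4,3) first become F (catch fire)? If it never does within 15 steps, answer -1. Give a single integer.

Step 1: cell (4,3)='T' (+3 fires, +1 burnt)
Step 2: cell (4,3)='F' (+6 fires, +3 burnt)
  -> target ignites at step 2
Step 3: cell (4,3)='.' (+6 fires, +6 burnt)
Step 4: cell (4,3)='.' (+4 fires, +6 burnt)
Step 5: cell (4,3)='.' (+3 fires, +4 burnt)
Step 6: cell (4,3)='.' (+2 fires, +3 burnt)
Step 7: cell (4,3)='.' (+2 fires, +2 burnt)
Step 8: cell (4,3)='.' (+0 fires, +2 burnt)
  fire out at step 8

2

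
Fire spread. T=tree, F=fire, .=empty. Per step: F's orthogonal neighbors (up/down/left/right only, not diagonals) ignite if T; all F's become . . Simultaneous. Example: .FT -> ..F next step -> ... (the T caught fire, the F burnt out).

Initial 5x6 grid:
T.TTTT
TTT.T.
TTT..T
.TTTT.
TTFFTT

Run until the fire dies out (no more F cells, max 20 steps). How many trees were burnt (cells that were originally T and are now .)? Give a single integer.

Step 1: +4 fires, +2 burnt (F count now 4)
Step 2: +5 fires, +4 burnt (F count now 5)
Step 3: +2 fires, +5 burnt (F count now 2)
Step 4: +3 fires, +2 burnt (F count now 3)
Step 5: +2 fires, +3 burnt (F count now 2)
Step 6: +2 fires, +2 burnt (F count now 2)
Step 7: +2 fires, +2 burnt (F count now 2)
Step 8: +0 fires, +2 burnt (F count now 0)
Fire out after step 8
Initially T: 21, now '.': 29
Total burnt (originally-T cells now '.'): 20

Answer: 20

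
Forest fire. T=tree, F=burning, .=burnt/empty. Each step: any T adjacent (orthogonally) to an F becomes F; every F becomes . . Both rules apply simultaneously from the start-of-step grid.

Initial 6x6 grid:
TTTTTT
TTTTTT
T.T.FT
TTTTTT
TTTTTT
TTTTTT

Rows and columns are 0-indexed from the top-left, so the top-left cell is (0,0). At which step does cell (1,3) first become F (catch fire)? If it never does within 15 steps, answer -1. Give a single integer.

Step 1: cell (1,3)='T' (+3 fires, +1 burnt)
Step 2: cell (1,3)='F' (+6 fires, +3 burnt)
  -> target ignites at step 2
Step 3: cell (1,3)='.' (+7 fires, +6 burnt)
Step 4: cell (1,3)='.' (+7 fires, +7 burnt)
Step 5: cell (1,3)='.' (+5 fires, +7 burnt)
Step 6: cell (1,3)='.' (+4 fires, +5 burnt)
Step 7: cell (1,3)='.' (+1 fires, +4 burnt)
Step 8: cell (1,3)='.' (+0 fires, +1 burnt)
  fire out at step 8

2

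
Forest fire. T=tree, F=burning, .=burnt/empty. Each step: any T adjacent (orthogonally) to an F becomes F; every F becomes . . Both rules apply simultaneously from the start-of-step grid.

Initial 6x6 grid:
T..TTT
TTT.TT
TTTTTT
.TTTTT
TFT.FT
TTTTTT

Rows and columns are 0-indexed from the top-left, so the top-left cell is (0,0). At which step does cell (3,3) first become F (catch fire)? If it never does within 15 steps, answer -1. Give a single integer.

Step 1: cell (3,3)='T' (+7 fires, +2 burnt)
Step 2: cell (3,3)='F' (+9 fires, +7 burnt)
  -> target ignites at step 2
Step 3: cell (3,3)='.' (+6 fires, +9 burnt)
Step 4: cell (3,3)='.' (+4 fires, +6 burnt)
Step 5: cell (3,3)='.' (+3 fires, +4 burnt)
Step 6: cell (3,3)='.' (+0 fires, +3 burnt)
  fire out at step 6

2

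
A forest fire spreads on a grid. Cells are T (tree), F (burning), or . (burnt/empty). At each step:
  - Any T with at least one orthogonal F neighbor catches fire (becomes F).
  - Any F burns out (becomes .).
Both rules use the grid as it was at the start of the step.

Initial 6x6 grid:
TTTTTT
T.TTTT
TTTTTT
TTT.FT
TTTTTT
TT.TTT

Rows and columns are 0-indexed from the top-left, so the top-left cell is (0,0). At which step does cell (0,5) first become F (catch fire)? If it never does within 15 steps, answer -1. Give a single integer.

Step 1: cell (0,5)='T' (+3 fires, +1 burnt)
Step 2: cell (0,5)='T' (+6 fires, +3 burnt)
Step 3: cell (0,5)='T' (+7 fires, +6 burnt)
Step 4: cell (0,5)='F' (+6 fires, +7 burnt)
  -> target ignites at step 4
Step 5: cell (0,5)='.' (+5 fires, +6 burnt)
Step 6: cell (0,5)='.' (+4 fires, +5 burnt)
Step 7: cell (0,5)='.' (+1 fires, +4 burnt)
Step 8: cell (0,5)='.' (+0 fires, +1 burnt)
  fire out at step 8

4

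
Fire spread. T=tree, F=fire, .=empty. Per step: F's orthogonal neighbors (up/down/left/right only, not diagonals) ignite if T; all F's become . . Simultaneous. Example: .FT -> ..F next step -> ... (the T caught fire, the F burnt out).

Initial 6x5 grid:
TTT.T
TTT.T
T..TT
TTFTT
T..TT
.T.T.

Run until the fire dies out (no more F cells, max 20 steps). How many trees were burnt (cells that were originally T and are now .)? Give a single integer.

Answer: 19

Derivation:
Step 1: +2 fires, +1 burnt (F count now 2)
Step 2: +4 fires, +2 burnt (F count now 4)
Step 3: +5 fires, +4 burnt (F count now 5)
Step 4: +2 fires, +5 burnt (F count now 2)
Step 5: +3 fires, +2 burnt (F count now 3)
Step 6: +2 fires, +3 burnt (F count now 2)
Step 7: +1 fires, +2 burnt (F count now 1)
Step 8: +0 fires, +1 burnt (F count now 0)
Fire out after step 8
Initially T: 20, now '.': 29
Total burnt (originally-T cells now '.'): 19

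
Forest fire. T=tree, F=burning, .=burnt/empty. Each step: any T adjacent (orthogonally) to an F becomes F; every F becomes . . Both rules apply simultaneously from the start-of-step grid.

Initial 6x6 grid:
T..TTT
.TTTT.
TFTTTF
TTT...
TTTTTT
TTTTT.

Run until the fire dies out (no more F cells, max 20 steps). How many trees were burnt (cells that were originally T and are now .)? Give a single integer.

Answer: 25

Derivation:
Step 1: +5 fires, +2 burnt (F count now 5)
Step 2: +6 fires, +5 burnt (F count now 6)
Step 3: +5 fires, +6 burnt (F count now 5)
Step 4: +5 fires, +5 burnt (F count now 5)
Step 5: +2 fires, +5 burnt (F count now 2)
Step 6: +2 fires, +2 burnt (F count now 2)
Step 7: +0 fires, +2 burnt (F count now 0)
Fire out after step 7
Initially T: 26, now '.': 35
Total burnt (originally-T cells now '.'): 25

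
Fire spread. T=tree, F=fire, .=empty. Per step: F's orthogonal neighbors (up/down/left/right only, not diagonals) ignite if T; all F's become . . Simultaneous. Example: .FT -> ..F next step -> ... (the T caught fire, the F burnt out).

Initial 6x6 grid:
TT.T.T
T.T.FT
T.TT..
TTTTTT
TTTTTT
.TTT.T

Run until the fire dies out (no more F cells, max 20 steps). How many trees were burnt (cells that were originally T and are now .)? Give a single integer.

Step 1: +1 fires, +1 burnt (F count now 1)
Step 2: +1 fires, +1 burnt (F count now 1)
Step 3: +0 fires, +1 burnt (F count now 0)
Fire out after step 3
Initially T: 26, now '.': 12
Total burnt (originally-T cells now '.'): 2

Answer: 2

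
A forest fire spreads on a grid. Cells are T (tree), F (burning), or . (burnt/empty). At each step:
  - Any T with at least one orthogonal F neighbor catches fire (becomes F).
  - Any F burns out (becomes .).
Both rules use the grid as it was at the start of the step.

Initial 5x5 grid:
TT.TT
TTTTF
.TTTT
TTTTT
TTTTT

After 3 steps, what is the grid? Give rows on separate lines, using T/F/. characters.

Step 1: 3 trees catch fire, 1 burn out
  TT.TF
  TTTF.
  .TTTF
  TTTTT
  TTTTT
Step 2: 4 trees catch fire, 3 burn out
  TT.F.
  TTF..
  .TTF.
  TTTTF
  TTTTT
Step 3: 4 trees catch fire, 4 burn out
  TT...
  TF...
  .TF..
  TTTF.
  TTTTF

TT...
TF...
.TF..
TTTF.
TTTTF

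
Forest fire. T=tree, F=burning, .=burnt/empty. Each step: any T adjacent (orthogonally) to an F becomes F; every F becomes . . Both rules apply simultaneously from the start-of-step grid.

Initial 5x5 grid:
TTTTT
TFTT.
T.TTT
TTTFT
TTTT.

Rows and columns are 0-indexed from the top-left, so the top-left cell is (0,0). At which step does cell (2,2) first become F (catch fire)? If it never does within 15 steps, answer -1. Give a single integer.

Step 1: cell (2,2)='T' (+7 fires, +2 burnt)
Step 2: cell (2,2)='F' (+8 fires, +7 burnt)
  -> target ignites at step 2
Step 3: cell (2,2)='.' (+3 fires, +8 burnt)
Step 4: cell (2,2)='.' (+2 fires, +3 burnt)
Step 5: cell (2,2)='.' (+0 fires, +2 burnt)
  fire out at step 5

2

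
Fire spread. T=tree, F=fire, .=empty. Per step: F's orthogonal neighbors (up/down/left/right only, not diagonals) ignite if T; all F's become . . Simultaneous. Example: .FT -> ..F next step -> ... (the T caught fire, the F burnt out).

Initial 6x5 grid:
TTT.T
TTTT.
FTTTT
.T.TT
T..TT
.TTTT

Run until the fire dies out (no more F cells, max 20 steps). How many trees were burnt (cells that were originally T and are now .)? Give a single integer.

Answer: 20

Derivation:
Step 1: +2 fires, +1 burnt (F count now 2)
Step 2: +4 fires, +2 burnt (F count now 4)
Step 3: +3 fires, +4 burnt (F count now 3)
Step 4: +4 fires, +3 burnt (F count now 4)
Step 5: +2 fires, +4 burnt (F count now 2)
Step 6: +2 fires, +2 burnt (F count now 2)
Step 7: +2 fires, +2 burnt (F count now 2)
Step 8: +1 fires, +2 burnt (F count now 1)
Step 9: +0 fires, +1 burnt (F count now 0)
Fire out after step 9
Initially T: 22, now '.': 28
Total burnt (originally-T cells now '.'): 20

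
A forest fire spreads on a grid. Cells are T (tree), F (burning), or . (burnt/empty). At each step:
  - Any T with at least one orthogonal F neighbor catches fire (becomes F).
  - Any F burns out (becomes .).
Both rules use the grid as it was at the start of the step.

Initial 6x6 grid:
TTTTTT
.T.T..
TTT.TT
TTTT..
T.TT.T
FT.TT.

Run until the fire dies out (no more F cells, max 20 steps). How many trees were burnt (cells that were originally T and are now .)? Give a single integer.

Answer: 21

Derivation:
Step 1: +2 fires, +1 burnt (F count now 2)
Step 2: +1 fires, +2 burnt (F count now 1)
Step 3: +2 fires, +1 burnt (F count now 2)
Step 4: +2 fires, +2 burnt (F count now 2)
Step 5: +4 fires, +2 burnt (F count now 4)
Step 6: +2 fires, +4 burnt (F count now 2)
Step 7: +3 fires, +2 burnt (F count now 3)
Step 8: +2 fires, +3 burnt (F count now 2)
Step 9: +2 fires, +2 burnt (F count now 2)
Step 10: +1 fires, +2 burnt (F count now 1)
Step 11: +0 fires, +1 burnt (F count now 0)
Fire out after step 11
Initially T: 24, now '.': 33
Total burnt (originally-T cells now '.'): 21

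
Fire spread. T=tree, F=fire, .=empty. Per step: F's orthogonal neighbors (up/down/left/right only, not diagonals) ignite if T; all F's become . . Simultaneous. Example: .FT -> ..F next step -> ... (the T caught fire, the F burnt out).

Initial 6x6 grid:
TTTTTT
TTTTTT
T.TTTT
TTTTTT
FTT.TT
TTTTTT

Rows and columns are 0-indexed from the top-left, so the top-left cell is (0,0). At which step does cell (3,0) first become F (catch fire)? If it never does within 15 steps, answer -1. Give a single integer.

Step 1: cell (3,0)='F' (+3 fires, +1 burnt)
  -> target ignites at step 1
Step 2: cell (3,0)='.' (+4 fires, +3 burnt)
Step 3: cell (3,0)='.' (+3 fires, +4 burnt)
Step 4: cell (3,0)='.' (+5 fires, +3 burnt)
Step 5: cell (3,0)='.' (+5 fires, +5 burnt)
Step 6: cell (3,0)='.' (+6 fires, +5 burnt)
Step 7: cell (3,0)='.' (+4 fires, +6 burnt)
Step 8: cell (3,0)='.' (+2 fires, +4 burnt)
Step 9: cell (3,0)='.' (+1 fires, +2 burnt)
Step 10: cell (3,0)='.' (+0 fires, +1 burnt)
  fire out at step 10

1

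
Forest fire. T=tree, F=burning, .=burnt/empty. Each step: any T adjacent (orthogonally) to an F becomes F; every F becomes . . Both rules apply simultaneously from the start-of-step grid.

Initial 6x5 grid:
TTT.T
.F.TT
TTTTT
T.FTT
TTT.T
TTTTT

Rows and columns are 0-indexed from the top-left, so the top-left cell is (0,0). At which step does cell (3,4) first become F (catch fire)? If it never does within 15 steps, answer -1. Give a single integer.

Step 1: cell (3,4)='T' (+5 fires, +2 burnt)
Step 2: cell (3,4)='F' (+7 fires, +5 burnt)
  -> target ignites at step 2
Step 3: cell (3,4)='.' (+7 fires, +7 burnt)
Step 4: cell (3,4)='.' (+3 fires, +7 burnt)
Step 5: cell (3,4)='.' (+1 fires, +3 burnt)
Step 6: cell (3,4)='.' (+0 fires, +1 burnt)
  fire out at step 6

2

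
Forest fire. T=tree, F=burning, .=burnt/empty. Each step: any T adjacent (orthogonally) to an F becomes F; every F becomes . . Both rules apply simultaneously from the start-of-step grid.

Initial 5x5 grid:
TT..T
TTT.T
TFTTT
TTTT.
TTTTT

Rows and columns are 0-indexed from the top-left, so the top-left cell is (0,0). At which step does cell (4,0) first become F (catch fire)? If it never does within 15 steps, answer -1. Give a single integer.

Step 1: cell (4,0)='T' (+4 fires, +1 burnt)
Step 2: cell (4,0)='T' (+7 fires, +4 burnt)
Step 3: cell (4,0)='F' (+5 fires, +7 burnt)
  -> target ignites at step 3
Step 4: cell (4,0)='.' (+2 fires, +5 burnt)
Step 5: cell (4,0)='.' (+2 fires, +2 burnt)
Step 6: cell (4,0)='.' (+0 fires, +2 burnt)
  fire out at step 6

3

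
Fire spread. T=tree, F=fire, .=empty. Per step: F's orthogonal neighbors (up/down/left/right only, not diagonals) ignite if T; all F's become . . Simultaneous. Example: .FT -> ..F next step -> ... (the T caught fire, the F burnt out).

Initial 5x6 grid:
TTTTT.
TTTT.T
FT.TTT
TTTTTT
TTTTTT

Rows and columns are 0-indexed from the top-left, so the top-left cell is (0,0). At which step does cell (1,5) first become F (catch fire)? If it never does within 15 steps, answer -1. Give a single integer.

Step 1: cell (1,5)='T' (+3 fires, +1 burnt)
Step 2: cell (1,5)='T' (+4 fires, +3 burnt)
Step 3: cell (1,5)='T' (+4 fires, +4 burnt)
Step 4: cell (1,5)='T' (+4 fires, +4 burnt)
Step 5: cell (1,5)='T' (+4 fires, +4 burnt)
Step 6: cell (1,5)='T' (+4 fires, +4 burnt)
Step 7: cell (1,5)='T' (+2 fires, +4 burnt)
Step 8: cell (1,5)='F' (+1 fires, +2 burnt)
  -> target ignites at step 8
Step 9: cell (1,5)='.' (+0 fires, +1 burnt)
  fire out at step 9

8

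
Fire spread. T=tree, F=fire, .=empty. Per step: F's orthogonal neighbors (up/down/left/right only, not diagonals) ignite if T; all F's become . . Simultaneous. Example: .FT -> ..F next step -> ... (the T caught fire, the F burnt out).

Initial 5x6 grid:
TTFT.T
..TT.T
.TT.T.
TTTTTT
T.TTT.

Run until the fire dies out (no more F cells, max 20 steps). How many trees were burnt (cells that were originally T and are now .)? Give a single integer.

Answer: 18

Derivation:
Step 1: +3 fires, +1 burnt (F count now 3)
Step 2: +3 fires, +3 burnt (F count now 3)
Step 3: +2 fires, +3 burnt (F count now 2)
Step 4: +3 fires, +2 burnt (F count now 3)
Step 5: +3 fires, +3 burnt (F count now 3)
Step 6: +4 fires, +3 burnt (F count now 4)
Step 7: +0 fires, +4 burnt (F count now 0)
Fire out after step 7
Initially T: 20, now '.': 28
Total burnt (originally-T cells now '.'): 18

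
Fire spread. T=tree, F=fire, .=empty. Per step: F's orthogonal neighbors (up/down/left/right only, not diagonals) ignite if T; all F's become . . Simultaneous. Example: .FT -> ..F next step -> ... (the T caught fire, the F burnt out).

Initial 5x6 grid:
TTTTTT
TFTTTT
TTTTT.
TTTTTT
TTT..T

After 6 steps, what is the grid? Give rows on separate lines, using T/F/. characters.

Step 1: 4 trees catch fire, 1 burn out
  TFTTTT
  F.FTTT
  TFTTT.
  TTTTTT
  TTT..T
Step 2: 6 trees catch fire, 4 burn out
  F.FTTT
  ...FTT
  F.FTT.
  TFTTTT
  TTT..T
Step 3: 6 trees catch fire, 6 burn out
  ...FTT
  ....FT
  ...FT.
  F.FTTT
  TFT..T
Step 4: 6 trees catch fire, 6 burn out
  ....FT
  .....F
  ....F.
  ...FTT
  F.F..T
Step 5: 2 trees catch fire, 6 burn out
  .....F
  ......
  ......
  ....FT
  .....T
Step 6: 1 trees catch fire, 2 burn out
  ......
  ......
  ......
  .....F
  .....T

......
......
......
.....F
.....T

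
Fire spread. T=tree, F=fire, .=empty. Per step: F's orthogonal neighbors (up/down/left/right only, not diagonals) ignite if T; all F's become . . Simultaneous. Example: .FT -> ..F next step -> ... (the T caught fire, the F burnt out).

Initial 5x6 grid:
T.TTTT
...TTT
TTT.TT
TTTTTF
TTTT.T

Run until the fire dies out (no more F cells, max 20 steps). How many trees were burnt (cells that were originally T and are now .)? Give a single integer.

Step 1: +3 fires, +1 burnt (F count now 3)
Step 2: +3 fires, +3 burnt (F count now 3)
Step 3: +4 fires, +3 burnt (F count now 4)
Step 4: +5 fires, +4 burnt (F count now 5)
Step 5: +4 fires, +5 burnt (F count now 4)
Step 6: +3 fires, +4 burnt (F count now 3)
Step 7: +0 fires, +3 burnt (F count now 0)
Fire out after step 7
Initially T: 23, now '.': 29
Total burnt (originally-T cells now '.'): 22

Answer: 22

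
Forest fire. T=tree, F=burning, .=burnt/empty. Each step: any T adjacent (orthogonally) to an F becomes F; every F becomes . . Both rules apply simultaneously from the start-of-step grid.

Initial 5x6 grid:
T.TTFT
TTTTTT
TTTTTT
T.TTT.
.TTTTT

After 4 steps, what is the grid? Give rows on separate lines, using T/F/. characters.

Step 1: 3 trees catch fire, 1 burn out
  T.TF.F
  TTTTFT
  TTTTTT
  T.TTT.
  .TTTTT
Step 2: 4 trees catch fire, 3 burn out
  T.F...
  TTTF.F
  TTTTFT
  T.TTT.
  .TTTTT
Step 3: 4 trees catch fire, 4 burn out
  T.....
  TTF...
  TTTF.F
  T.TTF.
  .TTTTT
Step 4: 4 trees catch fire, 4 burn out
  T.....
  TF....
  TTF...
  T.TF..
  .TTTFT

T.....
TF....
TTF...
T.TF..
.TTTFT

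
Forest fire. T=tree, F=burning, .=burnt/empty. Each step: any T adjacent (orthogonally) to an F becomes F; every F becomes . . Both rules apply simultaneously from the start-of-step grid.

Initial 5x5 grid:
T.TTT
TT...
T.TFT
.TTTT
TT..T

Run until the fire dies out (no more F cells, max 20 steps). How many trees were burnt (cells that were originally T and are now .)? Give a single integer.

Step 1: +3 fires, +1 burnt (F count now 3)
Step 2: +2 fires, +3 burnt (F count now 2)
Step 3: +2 fires, +2 burnt (F count now 2)
Step 4: +1 fires, +2 burnt (F count now 1)
Step 5: +1 fires, +1 burnt (F count now 1)
Step 6: +0 fires, +1 burnt (F count now 0)
Fire out after step 6
Initially T: 16, now '.': 18
Total burnt (originally-T cells now '.'): 9

Answer: 9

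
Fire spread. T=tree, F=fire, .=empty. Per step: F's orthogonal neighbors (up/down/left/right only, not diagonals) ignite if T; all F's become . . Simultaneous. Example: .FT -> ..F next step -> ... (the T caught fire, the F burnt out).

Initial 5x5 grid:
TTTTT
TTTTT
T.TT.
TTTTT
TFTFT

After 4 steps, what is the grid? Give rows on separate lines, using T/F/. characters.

Step 1: 5 trees catch fire, 2 burn out
  TTTTT
  TTTTT
  T.TT.
  TFTFT
  F.F.F
Step 2: 4 trees catch fire, 5 burn out
  TTTTT
  TTTTT
  T.TF.
  F.F.F
  .....
Step 3: 3 trees catch fire, 4 burn out
  TTTTT
  TTTFT
  F.F..
  .....
  .....
Step 4: 4 trees catch fire, 3 burn out
  TTTFT
  FTF.F
  .....
  .....
  .....

TTTFT
FTF.F
.....
.....
.....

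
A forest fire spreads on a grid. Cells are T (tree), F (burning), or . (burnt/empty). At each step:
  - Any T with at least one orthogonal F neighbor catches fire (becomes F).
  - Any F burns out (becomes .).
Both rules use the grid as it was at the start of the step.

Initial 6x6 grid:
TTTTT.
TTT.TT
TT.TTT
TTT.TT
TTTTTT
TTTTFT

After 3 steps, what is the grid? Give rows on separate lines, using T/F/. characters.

Step 1: 3 trees catch fire, 1 burn out
  TTTTT.
  TTT.TT
  TT.TTT
  TTT.TT
  TTTTFT
  TTTF.F
Step 2: 4 trees catch fire, 3 burn out
  TTTTT.
  TTT.TT
  TT.TTT
  TTT.FT
  TTTF.F
  TTF...
Step 3: 4 trees catch fire, 4 burn out
  TTTTT.
  TTT.TT
  TT.TFT
  TTT..F
  TTF...
  TF....

TTTTT.
TTT.TT
TT.TFT
TTT..F
TTF...
TF....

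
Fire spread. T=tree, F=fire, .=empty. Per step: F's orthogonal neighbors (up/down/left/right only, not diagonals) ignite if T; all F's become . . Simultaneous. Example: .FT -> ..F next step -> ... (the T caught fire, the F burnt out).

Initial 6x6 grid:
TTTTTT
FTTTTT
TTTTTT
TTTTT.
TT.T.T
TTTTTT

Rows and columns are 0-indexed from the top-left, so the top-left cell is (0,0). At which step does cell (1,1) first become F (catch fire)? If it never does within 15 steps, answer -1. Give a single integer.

Step 1: cell (1,1)='F' (+3 fires, +1 burnt)
  -> target ignites at step 1
Step 2: cell (1,1)='.' (+4 fires, +3 burnt)
Step 3: cell (1,1)='.' (+5 fires, +4 burnt)
Step 4: cell (1,1)='.' (+6 fires, +5 burnt)
Step 5: cell (1,1)='.' (+5 fires, +6 burnt)
Step 6: cell (1,1)='.' (+5 fires, +5 burnt)
Step 7: cell (1,1)='.' (+1 fires, +5 burnt)
Step 8: cell (1,1)='.' (+1 fires, +1 burnt)
Step 9: cell (1,1)='.' (+1 fires, +1 burnt)
Step 10: cell (1,1)='.' (+1 fires, +1 burnt)
Step 11: cell (1,1)='.' (+0 fires, +1 burnt)
  fire out at step 11

1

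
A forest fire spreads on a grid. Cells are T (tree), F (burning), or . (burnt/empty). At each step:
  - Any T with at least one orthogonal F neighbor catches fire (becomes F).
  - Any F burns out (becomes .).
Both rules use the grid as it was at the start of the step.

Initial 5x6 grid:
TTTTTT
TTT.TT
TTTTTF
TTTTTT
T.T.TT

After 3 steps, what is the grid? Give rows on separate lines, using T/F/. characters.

Step 1: 3 trees catch fire, 1 burn out
  TTTTTT
  TTT.TF
  TTTTF.
  TTTTTF
  T.T.TT
Step 2: 5 trees catch fire, 3 burn out
  TTTTTF
  TTT.F.
  TTTF..
  TTTTF.
  T.T.TF
Step 3: 4 trees catch fire, 5 burn out
  TTTTF.
  TTT...
  TTF...
  TTTF..
  T.T.F.

TTTTF.
TTT...
TTF...
TTTF..
T.T.F.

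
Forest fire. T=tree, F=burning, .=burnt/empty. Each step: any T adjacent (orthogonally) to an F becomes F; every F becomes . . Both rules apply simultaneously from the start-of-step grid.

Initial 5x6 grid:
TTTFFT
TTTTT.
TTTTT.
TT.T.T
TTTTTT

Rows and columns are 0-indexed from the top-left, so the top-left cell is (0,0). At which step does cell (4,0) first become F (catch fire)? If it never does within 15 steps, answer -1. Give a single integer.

Step 1: cell (4,0)='T' (+4 fires, +2 burnt)
Step 2: cell (4,0)='T' (+4 fires, +4 burnt)
Step 3: cell (4,0)='T' (+4 fires, +4 burnt)
Step 4: cell (4,0)='T' (+3 fires, +4 burnt)
Step 5: cell (4,0)='T' (+4 fires, +3 burnt)
Step 6: cell (4,0)='T' (+3 fires, +4 burnt)
Step 7: cell (4,0)='F' (+2 fires, +3 burnt)
  -> target ignites at step 7
Step 8: cell (4,0)='.' (+0 fires, +2 burnt)
  fire out at step 8

7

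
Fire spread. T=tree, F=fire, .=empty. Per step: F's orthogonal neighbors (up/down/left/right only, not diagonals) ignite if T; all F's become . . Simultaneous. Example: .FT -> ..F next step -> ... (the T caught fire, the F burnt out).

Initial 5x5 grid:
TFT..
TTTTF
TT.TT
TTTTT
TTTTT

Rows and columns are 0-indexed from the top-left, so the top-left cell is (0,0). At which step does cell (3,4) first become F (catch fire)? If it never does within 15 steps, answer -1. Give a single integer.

Step 1: cell (3,4)='T' (+5 fires, +2 burnt)
Step 2: cell (3,4)='F' (+5 fires, +5 burnt)
  -> target ignites at step 2
Step 3: cell (3,4)='.' (+4 fires, +5 burnt)
Step 4: cell (3,4)='.' (+4 fires, +4 burnt)
Step 5: cell (3,4)='.' (+2 fires, +4 burnt)
Step 6: cell (3,4)='.' (+0 fires, +2 burnt)
  fire out at step 6

2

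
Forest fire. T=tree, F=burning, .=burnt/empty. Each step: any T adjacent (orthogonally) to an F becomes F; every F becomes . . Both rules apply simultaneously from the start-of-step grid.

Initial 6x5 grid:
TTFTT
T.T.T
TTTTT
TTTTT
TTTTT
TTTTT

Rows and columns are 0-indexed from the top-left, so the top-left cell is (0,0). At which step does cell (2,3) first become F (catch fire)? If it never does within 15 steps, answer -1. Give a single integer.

Step 1: cell (2,3)='T' (+3 fires, +1 burnt)
Step 2: cell (2,3)='T' (+3 fires, +3 burnt)
Step 3: cell (2,3)='F' (+5 fires, +3 burnt)
  -> target ignites at step 3
Step 4: cell (2,3)='.' (+5 fires, +5 burnt)
Step 5: cell (2,3)='.' (+5 fires, +5 burnt)
Step 6: cell (2,3)='.' (+4 fires, +5 burnt)
Step 7: cell (2,3)='.' (+2 fires, +4 burnt)
Step 8: cell (2,3)='.' (+0 fires, +2 burnt)
  fire out at step 8

3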